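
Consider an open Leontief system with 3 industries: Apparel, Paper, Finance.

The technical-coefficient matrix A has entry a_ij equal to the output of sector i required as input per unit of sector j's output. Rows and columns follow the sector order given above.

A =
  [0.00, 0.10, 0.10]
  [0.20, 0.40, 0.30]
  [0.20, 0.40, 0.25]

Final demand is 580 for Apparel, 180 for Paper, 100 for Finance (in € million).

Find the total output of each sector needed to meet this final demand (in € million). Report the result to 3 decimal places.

x_1 = 765.052, x_2 = 986.851, x_3 = 863.668

I − A =
  [   1.00    -0.10    -0.10]
  [  -0.20     0.60    -0.30]
  [  -0.20    -0.40     0.75]
Cofactors of I−A, C_ij = (−1)^(i+j)·(minor ij) (rows/columns in the sector order above):
  C_11 = (0.60)(0.75) − (-0.30)(-0.40) = 0.3300
  C_12 = −[(-0.20)(0.75) − (-0.30)(-0.20)] = 0.2100
  C_13 = (-0.20)(-0.40) − (0.60)(-0.20) = 0.2000
  C_21 = −[(-0.10)(0.75) − (-0.10)(-0.40)] = 0.1150
  C_22 = (1.00)(0.75) − (-0.10)(-0.20) = 0.7300
  C_23 = −[(1.00)(-0.40) − (-0.10)(-0.20)] = 0.4200
  C_31 = (-0.10)(-0.30) − (-0.10)(0.60) = 0.0900
  C_32 = −[(1.00)(-0.30) − (-0.10)(-0.20)] = 0.3200
  C_33 = (1.00)(0.60) − (-0.10)(-0.20) = 0.5800
det(I−A) = Σ_j (I−A)_1j·C_1j = (1.00)(0.3300) + (-0.10)(0.2100) + (-0.10)(0.2000) = 0.2890
adj(I−A) = Cᵀ =
  [ 0.3300   0.1150   0.0900]
  [ 0.2100   0.7300   0.3200]
  [ 0.2000   0.4200   0.5800]
(I − A)⁻¹ = adj(I−A) / det(I−A) ≈
  [   1.1419     0.3979     0.3114]
  [   0.7266     2.5260     1.1073]
  [   0.6920     1.4533     2.0069]
x = (I − A)⁻¹ d = adj(I−A)·d / det(I−A), with det(I−A) = 0.2890:
  x_1 = (0.3300·580 + 0.1150·180 + 0.0900·100) / 0.2890 = 221.10 / 0.2890 ≈ 765.052
  x_2 = (0.2100·580 + 0.7300·180 + 0.3200·100) / 0.2890 = 285.20 / 0.2890 ≈ 986.851
  x_3 = (0.2000·580 + 0.4200·180 + 0.5800·100) / 0.2890 = 249.60 / 0.2890 ≈ 863.668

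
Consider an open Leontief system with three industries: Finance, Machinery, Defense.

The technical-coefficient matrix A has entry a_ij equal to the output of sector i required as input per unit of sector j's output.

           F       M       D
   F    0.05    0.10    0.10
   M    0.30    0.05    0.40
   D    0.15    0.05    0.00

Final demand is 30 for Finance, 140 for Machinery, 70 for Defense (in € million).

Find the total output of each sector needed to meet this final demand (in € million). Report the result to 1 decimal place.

I − A =
  [   0.95    -0.10    -0.10]
  [  -0.30     0.95    -0.40]
  [  -0.15    -0.05     1.00]
Cofactors of I−A, C_ij = (−1)^(i+j)·(minor ij) (rows/columns in the sector order above):
  C_11 = (0.95)(1.00) − (-0.40)(-0.05) = 0.9300
  C_12 = −[(-0.30)(1.00) − (-0.40)(-0.15)] = 0.3600
  C_13 = (-0.30)(-0.05) − (0.95)(-0.15) = 0.1575
  C_21 = −[(-0.10)(1.00) − (-0.10)(-0.05)] = 0.1050
  C_22 = (0.95)(1.00) − (-0.10)(-0.15) = 0.9350
  C_23 = −[(0.95)(-0.05) − (-0.10)(-0.15)] = 0.0625
  C_31 = (-0.10)(-0.40) − (-0.10)(0.95) = 0.1350
  C_32 = −[(0.95)(-0.40) − (-0.10)(-0.30)] = 0.4100
  C_33 = (0.95)(0.95) − (-0.10)(-0.30) = 0.8725
det(I−A) = Σ_j (I−A)_1j·C_1j = (0.95)(0.9300) + (-0.10)(0.3600) + (-0.10)(0.1575) = 0.83175
adj(I−A) = Cᵀ =
  [ 0.9300   0.1050   0.1350]
  [ 0.3600   0.9350   0.4100]
  [ 0.1575   0.0625   0.8725]
(I − A)⁻¹ = adj(I−A) / det(I−A) ≈
  [   1.1181     0.1262     0.1623]
  [   0.4328     1.1241     0.4929]
  [   0.1894     0.0751     1.0490]
x = (I − A)⁻¹ d = adj(I−A)·d / det(I−A), with det(I−A) = 0.83175:
  x_F = (0.9300·30 + 0.1050·140 + 0.1350·70) / 0.83175 = 52.05 / 0.83175 ≈ 62.6
  x_M = (0.3600·30 + 0.9350·140 + 0.4100·70) / 0.83175 = 170.40 / 0.83175 ≈ 204.9
  x_D = (0.1575·30 + 0.0625·140 + 0.8725·70) / 0.83175 = 74.55 / 0.83175 ≈ 89.6

x_F = 62.6, x_M = 204.9, x_D = 89.6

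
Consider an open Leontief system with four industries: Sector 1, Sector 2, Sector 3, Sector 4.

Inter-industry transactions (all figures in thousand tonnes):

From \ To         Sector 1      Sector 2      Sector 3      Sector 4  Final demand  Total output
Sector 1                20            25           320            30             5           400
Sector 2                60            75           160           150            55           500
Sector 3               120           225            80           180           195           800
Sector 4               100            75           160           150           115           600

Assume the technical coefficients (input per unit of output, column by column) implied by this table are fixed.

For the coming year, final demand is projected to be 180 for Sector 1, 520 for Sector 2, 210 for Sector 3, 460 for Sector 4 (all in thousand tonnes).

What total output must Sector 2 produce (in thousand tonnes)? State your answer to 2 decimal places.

Technical coefficients a_ij = z_ij / X_j:
  a_11 = 20/400 = 0.05, a_21 = 60/400 = 0.15, a_31 = 120/400 = 0.30, a_41 = 100/400 = 0.25
  a_12 = 25/500 = 0.05, a_22 = 75/500 = 0.15, a_32 = 225/500 = 0.45, a_42 = 75/500 = 0.15
  a_13 = 320/800 = 0.40, a_23 = 160/800 = 0.20, a_33 = 80/800 = 0.10, a_43 = 160/800 = 0.20
  a_14 = 30/600 = 0.05, a_24 = 150/600 = 0.25, a_34 = 180/600 = 0.30, a_44 = 150/600 = 0.25
I − A =
  [   0.95    -0.05    -0.40    -0.05]
  [  -0.15     0.85    -0.20    -0.25]
  [  -0.30    -0.45     0.90    -0.30]
  [  -0.25    -0.15    -0.20     0.75]
Compute the cofactors C_ij = (−1)^(i+j)·(3×3 minor ij) of I−A; the adjugate is their transpose:
adj(I−A) = Cᵀ =
  [ 0.39000   0.19500   0.26000   0.19500]
  [ 0.22350   0.45000   0.25900   0.26850]
  [ 0.32925   0.37500   0.54950   0.36675]
  [ 0.26250   0.25500   0.28500   0.50250]
det(I−A) = Σ_j (I−A)_1j·C_1j = (0.95)(0.39000) + (-0.05)(0.22350) + (-0.40)(0.32925) + (-0.05)(0.26250) = 0.2145
(I − A)⁻¹ = adj(I−A) / det(I−A) ≈
  [   1.8182     0.9091     1.2121     0.9091]
  [   1.0420     2.0979     1.2075     1.2517]
  [   1.5350     1.7483     2.5618     1.7098]
  [   1.2238     1.1888     1.3287     2.3427]
x = (I − A)⁻¹ d = adj(I−A)·d / det(I−A), with det(I−A) = 0.2145:
  x_1 = (0.39000·180 + 0.19500·520 + 0.26000·210 + 0.19500·460) / 0.2145 = 315.90 / 0.2145 ≈ 1472.73
  x_2 = (0.22350·180 + 0.45000·520 + 0.25900·210 + 0.26850·460) / 0.2145 = 452.13 / 0.2145 ≈ 2107.83
  x_3 = (0.32925·180 + 0.37500·520 + 0.54950·210 + 0.36675·460) / 0.2145 = 538.365 / 0.2145 ≈ 2509.86
  x_4 = (0.26250·180 + 0.25500·520 + 0.28500·210 + 0.50250·460) / 0.2145 = 470.85 / 0.2145 ≈ 2195.10

x_2 = 2107.83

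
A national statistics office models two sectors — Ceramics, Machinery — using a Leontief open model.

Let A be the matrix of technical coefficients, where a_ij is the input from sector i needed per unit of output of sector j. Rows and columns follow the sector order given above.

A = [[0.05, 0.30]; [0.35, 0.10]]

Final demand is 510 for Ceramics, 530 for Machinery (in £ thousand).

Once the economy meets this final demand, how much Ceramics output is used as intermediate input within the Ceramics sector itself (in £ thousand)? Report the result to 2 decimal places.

I − A =
  [   0.95    -0.30]
  [  -0.35     0.90]
det(I−A) = (0.95)(0.90) − (-0.30)(-0.35) = 0.7500
adj(I−A) = [[0.90, 0.30], [0.35, 0.95]]
(I − A)⁻¹ = adj(I−A) / det(I−A) ≈
  [   1.2000     0.4000]
  [   0.4667     1.2667]
First solve x = (I − A)⁻¹ d = adj(I−A)·d / det(I−A); in particular x_C = (0.90·510 + 0.30·530) / 0.7500 = 618.00 / 0.7500 = 824.0000.
Intermediate flow from C to C: z_CC = a_CC · x_C = 0.05 × 618.00 / 0.7500 = 30.90 / 0.7500 = 41.20.

z_CC = 41.20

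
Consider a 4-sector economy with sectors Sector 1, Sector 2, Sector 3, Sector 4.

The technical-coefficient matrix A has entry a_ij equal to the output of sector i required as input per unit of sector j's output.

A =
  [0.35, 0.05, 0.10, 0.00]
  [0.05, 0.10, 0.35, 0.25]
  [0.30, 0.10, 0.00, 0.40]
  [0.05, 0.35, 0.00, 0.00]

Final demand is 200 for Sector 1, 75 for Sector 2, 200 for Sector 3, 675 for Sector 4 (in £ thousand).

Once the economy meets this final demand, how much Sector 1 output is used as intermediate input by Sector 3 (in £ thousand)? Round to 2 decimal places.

I − A =
  [   0.65    -0.05    -0.10     0.00]
  [  -0.05     0.90    -0.35    -0.25]
  [  -0.30    -0.10     1.00    -0.40]
  [  -0.05    -0.35     0.00     1.00]
Compute the cofactors C_ij = (−1)^(i+j)·(3×3 minor ij) of I−A; the adjugate is their transpose:
adj(I−A) = Cᵀ =
  [ 0.72850   0.07400   0.09875   0.05800]
  [ 0.17450   0.61800   0.23375   0.24800]
  [ 0.27500   0.17200   0.52500   0.25300]
  [ 0.09750   0.22000   0.08675   0.52700]
det(I−A) = Σ_j (I−A)_1j·C_1j = (0.65)(0.72850) + (-0.05)(0.17450) + (-0.10)(0.27500) + (0.00)(0.09750) = 0.4373
(I − A)⁻¹ = adj(I−A) / det(I−A) ≈
  [   1.6659     0.1692     0.2258     0.1326]
  [   0.3990     1.4132     0.5345     0.5671]
  [   0.6289     0.3933     1.2005     0.5786]
  [   0.2230     0.5031     0.1984     1.2051]
First solve x = (I − A)⁻¹ d = adj(I−A)·d / det(I−A); in particular x_3 = (0.27500·200 + 0.17200·75 + 0.52500·200 + 0.25300·675) / 0.4373 = 343.675 / 0.4373 ≈ 785.9021.
Intermediate flow from 1 to 3: z_13 = a_13 · x_3 = 0.10 × 343.675 / 0.4373 = 34.3675 / 0.4373 ≈ 78.59.

z_13 = 78.59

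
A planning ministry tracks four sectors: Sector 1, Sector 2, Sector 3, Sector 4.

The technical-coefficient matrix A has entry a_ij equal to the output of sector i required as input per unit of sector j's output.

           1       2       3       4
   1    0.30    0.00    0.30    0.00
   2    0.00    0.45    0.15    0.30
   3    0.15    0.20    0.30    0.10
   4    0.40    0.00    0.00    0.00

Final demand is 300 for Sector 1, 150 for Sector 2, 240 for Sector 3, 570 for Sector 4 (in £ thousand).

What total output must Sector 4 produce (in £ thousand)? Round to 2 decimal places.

x_4 = 902.96

I − A =
  [   0.70     0.00    -0.30     0.00]
  [   0.00     0.55    -0.15    -0.30]
  [  -0.15    -0.20     0.70    -0.10]
  [  -0.40     0.00     0.00     1.00]
Compute the cofactors C_ij = (−1)^(i+j)·(3×3 minor ij) of I−A; the adjugate is their transpose:
adj(I−A) = Cᵀ =
  [ 0.35500   0.06000   0.16500   0.03450]
  [ 0.11250   0.43300   0.14100   0.14400]
  [ 0.12850   0.14000   0.38500   0.08050]
  [ 0.14200   0.02400   0.06600   0.22375]
det(I−A) = Σ_j (I−A)_1j·C_1j = (0.70)(0.35500) + (0.00)(0.11250) + (-0.30)(0.12850) + (0.00)(0.14200) = 0.20995
(I − A)⁻¹ = adj(I−A) / det(I−A) ≈
  [   1.6909     0.2858     0.7859     0.1643]
  [   0.5358     2.0624     0.6716     0.6859]
  [   0.6121     0.6668     1.8338     0.3834]
  [   0.6764     0.1143     0.3144     1.0657]
x = (I − A)⁻¹ d = adj(I−A)·d / det(I−A), with det(I−A) = 0.20995:
  x_1 = (0.35500·300 + 0.06000·150 + 0.16500·240 + 0.03450·570) / 0.20995 = 174.765 / 0.20995 ≈ 832.41
  x_2 = (0.11250·300 + 0.43300·150 + 0.14100·240 + 0.14400·570) / 0.20995 = 214.62 / 0.20995 ≈ 1022.24
  x_3 = (0.12850·300 + 0.14000·150 + 0.38500·240 + 0.08050·570) / 0.20995 = 197.835 / 0.20995 ≈ 942.30
  x_4 = (0.14200·300 + 0.02400·150 + 0.06600·240 + 0.22375·570) / 0.20995 = 189.5775 / 0.20995 ≈ 902.96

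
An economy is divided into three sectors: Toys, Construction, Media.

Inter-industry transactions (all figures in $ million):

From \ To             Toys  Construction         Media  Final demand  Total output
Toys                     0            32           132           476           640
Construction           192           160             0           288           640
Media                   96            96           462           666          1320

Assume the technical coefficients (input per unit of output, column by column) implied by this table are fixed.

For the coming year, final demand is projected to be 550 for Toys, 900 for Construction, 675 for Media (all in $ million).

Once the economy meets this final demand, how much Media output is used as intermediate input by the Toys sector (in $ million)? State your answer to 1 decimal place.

z_31 = 117.4

Technical coefficients a_ij = z_ij / X_j:
  a_11 = 0/640 = 0.00, a_21 = 192/640 = 0.30, a_31 = 96/640 = 0.15
  a_12 = 32/640 = 0.05, a_22 = 160/640 = 0.25, a_32 = 96/640 = 0.15
  a_13 = 132/1320 = 0.10, a_23 = 0/1320 = 0.00, a_33 = 462/1320 = 0.35
I − A =
  [   1.00    -0.05    -0.10]
  [  -0.30     0.75     0.00]
  [  -0.15    -0.15     0.65]
Cofactors of I−A, C_ij = (−1)^(i+j)·(minor ij) (rows/columns in the sector order above):
  C_11 = (0.75)(0.65) − (0.00)(-0.15) = 0.4875
  C_12 = −[(-0.30)(0.65) − (0.00)(-0.15)] = 0.1950
  C_13 = (-0.30)(-0.15) − (0.75)(-0.15) = 0.1575
  C_21 = −[(-0.05)(0.65) − (-0.10)(-0.15)] = 0.0475
  C_22 = (1.00)(0.65) − (-0.10)(-0.15) = 0.6350
  C_23 = −[(1.00)(-0.15) − (-0.05)(-0.15)] = 0.1575
  C_31 = (-0.05)(0.00) − (-0.10)(0.75) = 0.0750
  C_32 = −[(1.00)(0.00) − (-0.10)(-0.30)] = 0.0300
  C_33 = (1.00)(0.75) − (-0.05)(-0.30) = 0.7350
det(I−A) = Σ_j (I−A)_1j·C_1j = (1.00)(0.4875) + (-0.05)(0.1950) + (-0.10)(0.1575) = 0.4620
adj(I−A) = Cᵀ =
  [ 0.4875   0.0475   0.0750]
  [ 0.1950   0.6350   0.0300]
  [ 0.1575   0.1575   0.7350]
(I − A)⁻¹ = adj(I−A) / det(I−A) ≈
  [   1.0552     0.1028     0.1623]
  [   0.4221     1.3745     0.0649]
  [   0.3409     0.3409     1.5909]
First solve x = (I − A)⁻¹ d = adj(I−A)·d / det(I−A); in particular x_1 = (0.4875·550 + 0.0475·900 + 0.0750·675) / 0.4620 = 361.50 / 0.4620 ≈ 782.468.
Intermediate flow from 3 to 1: z_31 = a_31 · x_1 = 0.15 × 361.50 / 0.4620 = 54.225 / 0.4620 ≈ 117.4.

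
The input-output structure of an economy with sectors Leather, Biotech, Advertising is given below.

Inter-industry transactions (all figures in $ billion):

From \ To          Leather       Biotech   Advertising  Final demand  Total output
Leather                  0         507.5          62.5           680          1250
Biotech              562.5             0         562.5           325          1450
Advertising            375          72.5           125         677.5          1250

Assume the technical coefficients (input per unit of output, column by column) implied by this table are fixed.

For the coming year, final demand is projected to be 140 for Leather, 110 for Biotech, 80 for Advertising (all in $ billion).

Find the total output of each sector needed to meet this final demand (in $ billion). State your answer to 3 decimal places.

x_L = 259.342, x_B = 313.441, x_A = 192.750

Technical coefficients a_ij = z_ij / X_j:
  a_LL = 0/1250 = 0.00, a_BL = 562.5/1250 = 0.45, a_AL = 375/1250 = 0.30
  a_LB = 507.5/1450 = 0.35, a_BB = 0/1450 = 0.00, a_AB = 72.5/1450 = 0.05
  a_LA = 62.5/1250 = 0.05, a_BA = 562.5/1250 = 0.45, a_AA = 125/1250 = 0.10
I − A =
  [   1.00    -0.35    -0.05]
  [  -0.45     1.00    -0.45]
  [  -0.30    -0.05     0.90]
Cofactors of I−A, C_ij = (−1)^(i+j)·(minor ij) (rows/columns in the sector order above):
  C_11 = (1.00)(0.90) − (-0.45)(-0.05) = 0.8775
  C_12 = −[(-0.45)(0.90) − (-0.45)(-0.30)] = 0.5400
  C_13 = (-0.45)(-0.05) − (1.00)(-0.30) = 0.3225
  C_21 = −[(-0.35)(0.90) − (-0.05)(-0.05)] = 0.3175
  C_22 = (1.00)(0.90) − (-0.05)(-0.30) = 0.8850
  C_23 = −[(1.00)(-0.05) − (-0.35)(-0.30)] = 0.1550
  C_31 = (-0.35)(-0.45) − (-0.05)(1.00) = 0.2075
  C_32 = −[(1.00)(-0.45) − (-0.05)(-0.45)] = 0.4725
  C_33 = (1.00)(1.00) − (-0.35)(-0.45) = 0.8425
det(I−A) = Σ_j (I−A)_1j·C_1j = (1.00)(0.8775) + (-0.35)(0.5400) + (-0.05)(0.3225) = 0.672375
adj(I−A) = Cᵀ =
  [ 0.8775   0.3175   0.2075]
  [ 0.5400   0.8850   0.4725]
  [ 0.3225   0.1550   0.8425]
(I − A)⁻¹ = adj(I−A) / det(I−A) ≈
  [   1.3051     0.4722     0.3086]
  [   0.8031     1.3162     0.7027]
  [   0.4796     0.2305     1.2530]
x = (I − A)⁻¹ d = adj(I−A)·d / det(I−A), with det(I−A) = 0.672375:
  x_L = (0.8775·140 + 0.3175·110 + 0.2075·80) / 0.672375 = 174.375 / 0.672375 ≈ 259.342
  x_B = (0.5400·140 + 0.8850·110 + 0.4725·80) / 0.672375 = 210.75 / 0.672375 ≈ 313.441
  x_A = (0.3225·140 + 0.1550·110 + 0.8425·80) / 0.672375 = 129.60 / 0.672375 ≈ 192.750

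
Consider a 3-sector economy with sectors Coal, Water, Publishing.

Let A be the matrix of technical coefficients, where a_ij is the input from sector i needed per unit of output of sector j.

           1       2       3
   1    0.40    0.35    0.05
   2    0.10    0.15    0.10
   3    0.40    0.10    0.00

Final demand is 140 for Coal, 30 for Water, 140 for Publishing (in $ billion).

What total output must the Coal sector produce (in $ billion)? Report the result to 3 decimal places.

x_1 = 317.943

I − A =
  [   0.60    -0.35    -0.05]
  [  -0.10     0.85    -0.10]
  [  -0.40    -0.10     1.00]
Cofactors of I−A, C_ij = (−1)^(i+j)·(minor ij) (rows/columns in the sector order above):
  C_11 = (0.85)(1.00) − (-0.10)(-0.10) = 0.8400
  C_12 = −[(-0.10)(1.00) − (-0.10)(-0.40)] = 0.1400
  C_13 = (-0.10)(-0.10) − (0.85)(-0.40) = 0.3500
  C_21 = −[(-0.35)(1.00) − (-0.05)(-0.10)] = 0.3550
  C_22 = (0.60)(1.00) − (-0.05)(-0.40) = 0.5800
  C_23 = −[(0.60)(-0.10) − (-0.35)(-0.40)] = 0.2000
  C_31 = (-0.35)(-0.10) − (-0.05)(0.85) = 0.0775
  C_32 = −[(0.60)(-0.10) − (-0.05)(-0.10)] = 0.0650
  C_33 = (0.60)(0.85) − (-0.35)(-0.10) = 0.4750
det(I−A) = Σ_j (I−A)_1j·C_1j = (0.60)(0.8400) + (-0.35)(0.1400) + (-0.05)(0.3500) = 0.4375
adj(I−A) = Cᵀ =
  [ 0.8400   0.3550   0.0775]
  [ 0.1400   0.5800   0.0650]
  [ 0.3500   0.2000   0.4750]
(I − A)⁻¹ = adj(I−A) / det(I−A) ≈
  [   1.9200     0.8114     0.1771]
  [   0.3200     1.3257     0.1486]
  [   0.8000     0.4571     1.0857]
x = (I − A)⁻¹ d = adj(I−A)·d / det(I−A), with det(I−A) = 0.4375:
  x_1 = (0.8400·140 + 0.3550·30 + 0.0775·140) / 0.4375 = 139.10 / 0.4375 ≈ 317.943
  x_2 = (0.1400·140 + 0.5800·30 + 0.0650·140) / 0.4375 = 46.10 / 0.4375 ≈ 105.371
  x_3 = (0.3500·140 + 0.2000·30 + 0.4750·140) / 0.4375 = 121.50 / 0.4375 ≈ 277.714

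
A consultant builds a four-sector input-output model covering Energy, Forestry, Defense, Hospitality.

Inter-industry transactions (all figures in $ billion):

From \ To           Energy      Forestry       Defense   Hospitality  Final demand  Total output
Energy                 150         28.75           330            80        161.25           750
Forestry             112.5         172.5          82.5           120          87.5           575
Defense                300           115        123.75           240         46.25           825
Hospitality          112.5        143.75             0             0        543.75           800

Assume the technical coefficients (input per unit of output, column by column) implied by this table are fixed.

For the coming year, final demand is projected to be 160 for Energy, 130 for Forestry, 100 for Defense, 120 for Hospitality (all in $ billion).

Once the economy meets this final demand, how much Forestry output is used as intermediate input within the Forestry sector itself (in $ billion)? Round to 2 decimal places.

Technical coefficients a_ij = z_ij / X_j:
  a_EE = 150/750 = 0.20, a_FE = 112.5/750 = 0.15, a_DE = 300/750 = 0.40, a_HE = 112.5/750 = 0.15
  a_EF = 28.75/575 = 0.05, a_FF = 172.5/575 = 0.30, a_DF = 115/575 = 0.20, a_HF = 143.75/575 = 0.25
  a_ED = 330/825 = 0.40, a_FD = 82.5/825 = 0.10, a_DD = 123.75/825 = 0.15, a_HD = 0/825 = 0.00
  a_EH = 80/800 = 0.10, a_FH = 120/800 = 0.15, a_DH = 240/800 = 0.30, a_HH = 0/800 = 0.00
I − A =
  [   0.80    -0.05    -0.40    -0.10]
  [  -0.15     0.70    -0.10    -0.15]
  [  -0.40    -0.20     0.85    -0.30]
  [  -0.15    -0.25     0.00     1.00]
Compute the cofactors C_ij = (−1)^(i+j)·(3×3 minor ij) of I−A; the adjugate is their transpose:
adj(I−A) = Cᵀ =
  [ 0.535625   0.173750   0.272500   0.161375]
  [ 0.191125   0.489250   0.147500   0.136750]
  [ 0.342250   0.249250   0.507125   0.223750]
  [ 0.128125   0.148375   0.077750   0.327625]
det(I−A) = Σ_j (I−A)_1j·C_1j = (0.80)(0.535625) + (-0.05)(0.191125) + (-0.40)(0.342250) + (-0.10)(0.128125) = 0.26923125
(I − A)⁻¹ = adj(I−A) / det(I−A) ≈
  [   1.9895     0.6454     1.0121     0.5994]
  [   0.7099     1.8172     0.5479     0.5079]
  [   1.2712     0.9258     1.8836     0.8311]
  [   0.4759     0.5511     0.2888     1.2169]
First solve x = (I − A)⁻¹ d = adj(I−A)·d / det(I−A); in particular x_F = (0.191125·160 + 0.489250·130 + 0.147500·100 + 0.136750·120) / 0.26923125 = 125.3425 / 0.26923125 ≈ 465.5570.
Intermediate flow from F to F: z_FF = a_FF · x_F = 0.30 × 125.3425 / 0.26923125 = 37.60275 / 0.26923125 ≈ 139.67.

z_FF = 139.67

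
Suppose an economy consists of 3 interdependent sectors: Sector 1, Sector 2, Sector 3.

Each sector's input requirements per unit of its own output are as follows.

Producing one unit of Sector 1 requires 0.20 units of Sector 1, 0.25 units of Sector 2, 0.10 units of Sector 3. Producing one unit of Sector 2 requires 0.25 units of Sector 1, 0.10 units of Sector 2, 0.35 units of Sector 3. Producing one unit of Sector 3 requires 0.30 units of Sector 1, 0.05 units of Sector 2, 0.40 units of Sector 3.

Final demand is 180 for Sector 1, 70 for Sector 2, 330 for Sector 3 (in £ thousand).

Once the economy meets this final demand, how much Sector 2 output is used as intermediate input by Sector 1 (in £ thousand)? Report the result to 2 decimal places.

z_21 = 157.30

I − A =
  [   0.80    -0.25    -0.30]
  [  -0.25     0.90    -0.05]
  [  -0.10    -0.35     0.60]
Cofactors of I−A, C_ij = (−1)^(i+j)·(minor ij) (rows/columns in the sector order above):
  C_11 = (0.90)(0.60) − (-0.05)(-0.35) = 0.5225
  C_12 = −[(-0.25)(0.60) − (-0.05)(-0.10)] = 0.1550
  C_13 = (-0.25)(-0.35) − (0.90)(-0.10) = 0.1775
  C_21 = −[(-0.25)(0.60) − (-0.30)(-0.35)] = 0.2550
  C_22 = (0.80)(0.60) − (-0.30)(-0.10) = 0.4500
  C_23 = −[(0.80)(-0.35) − (-0.25)(-0.10)] = 0.3050
  C_31 = (-0.25)(-0.05) − (-0.30)(0.90) = 0.2825
  C_32 = −[(0.80)(-0.05) − (-0.30)(-0.25)] = 0.1150
  C_33 = (0.80)(0.90) − (-0.25)(-0.25) = 0.6575
det(I−A) = Σ_j (I−A)_1j·C_1j = (0.80)(0.5225) + (-0.25)(0.1550) + (-0.30)(0.1775) = 0.3260
adj(I−A) = Cᵀ =
  [ 0.5225   0.2550   0.2825]
  [ 0.1550   0.4500   0.1150]
  [ 0.1775   0.3050   0.6575]
(I − A)⁻¹ = adj(I−A) / det(I−A) ≈
  [   1.6028     0.7822     0.8666]
  [   0.4755     1.3804     0.3528]
  [   0.5445     0.9356     2.0169]
First solve x = (I − A)⁻¹ d = adj(I−A)·d / det(I−A); in particular x_1 = (0.5225·180 + 0.2550·70 + 0.2825·330) / 0.3260 = 205.125 / 0.3260 ≈ 629.2178.
Intermediate flow from 2 to 1: z_21 = a_21 · x_1 = 0.25 × 205.125 / 0.3260 = 51.28125 / 0.3260 ≈ 157.30.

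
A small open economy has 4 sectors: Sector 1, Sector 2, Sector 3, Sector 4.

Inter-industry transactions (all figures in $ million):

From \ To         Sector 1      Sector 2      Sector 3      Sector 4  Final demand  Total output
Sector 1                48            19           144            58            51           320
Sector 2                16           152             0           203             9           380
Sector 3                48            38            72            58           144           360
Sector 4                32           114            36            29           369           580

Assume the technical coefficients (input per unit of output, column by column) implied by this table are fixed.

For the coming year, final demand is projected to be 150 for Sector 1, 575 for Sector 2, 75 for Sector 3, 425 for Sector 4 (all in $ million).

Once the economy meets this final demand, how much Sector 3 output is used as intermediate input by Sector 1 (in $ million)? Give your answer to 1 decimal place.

z_31 = 100.3

Technical coefficients a_ij = z_ij / X_j:
  a_11 = 48/320 = 0.15, a_21 = 16/320 = 0.05, a_31 = 48/320 = 0.15, a_41 = 32/320 = 0.10
  a_12 = 19/380 = 0.05, a_22 = 152/380 = 0.40, a_32 = 38/380 = 0.10, a_42 = 114/380 = 0.30
  a_13 = 144/360 = 0.40, a_23 = 0/360 = 0.00, a_33 = 72/360 = 0.20, a_43 = 36/360 = 0.10
  a_14 = 58/580 = 0.10, a_24 = 203/580 = 0.35, a_34 = 58/580 = 0.10, a_44 = 29/580 = 0.05
I − A =
  [   0.85    -0.05    -0.40    -0.10]
  [  -0.05     0.60     0.00    -0.35]
  [  -0.15    -0.10     0.80    -0.10]
  [  -0.10    -0.30    -0.10     0.95]
Compute the cofactors C_ij = (−1)^(i+j)·(3×3 minor ij) of I−A; the adjugate is their transpose:
adj(I−A) = Cᵀ =
  [ 0.362500   0.112500   0.193750   0.100000]
  [ 0.070750   0.567000   0.063250   0.223000]
  [ 0.085500   0.117375   0.383625   0.092625]
  [ 0.069500   0.203250   0.080750   0.368000]
det(I−A) = Σ_j (I−A)_1j·C_1j = (0.85)(0.362500) + (-0.05)(0.070750) + (-0.40)(0.085500) + (-0.10)(0.069500) = 0.2634375
(I − A)⁻¹ = adj(I−A) / det(I−A) ≈
  [   1.3760     0.4270     0.7355     0.3796]
  [   0.2686     2.1523     0.2401     0.8465]
  [   0.3246     0.4456     1.4562     0.3516]
  [   0.2638     0.7715     0.3065     1.3969]
First solve x = (I − A)⁻¹ d = adj(I−A)·d / det(I−A); in particular x_1 = (0.362500·150 + 0.112500·575 + 0.193750·75 + 0.100000·425) / 0.2634375 = 176.09375 / 0.2634375 ≈ 668.446.
Intermediate flow from 3 to 1: z_31 = a_31 · x_1 = 0.15 × 176.09375 / 0.2634375 = 26.4140625 / 0.2634375 ≈ 100.3.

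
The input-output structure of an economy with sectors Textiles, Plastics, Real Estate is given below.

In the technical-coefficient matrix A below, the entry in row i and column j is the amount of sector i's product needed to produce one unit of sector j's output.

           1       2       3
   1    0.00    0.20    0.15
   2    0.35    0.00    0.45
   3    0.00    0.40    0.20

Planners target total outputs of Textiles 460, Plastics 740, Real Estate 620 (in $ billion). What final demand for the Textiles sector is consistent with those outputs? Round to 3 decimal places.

I − A =
  [   1.00    -0.20    -0.15]
  [  -0.35     1.00    -0.45]
  [   0.00    -0.40     0.80]
d = (I − A) x:
  d_1 = (+1.00)·460 + (-0.20)·740 + (-0.15)·620 = 219.000
  d_2 = (-0.35)·460 + (+1.00)·740 + (-0.45)·620 = 300.000
  d_3 = (+0.00)·460 + (-0.40)·740 + (+0.80)·620 = 200.000

d_1 = 219.000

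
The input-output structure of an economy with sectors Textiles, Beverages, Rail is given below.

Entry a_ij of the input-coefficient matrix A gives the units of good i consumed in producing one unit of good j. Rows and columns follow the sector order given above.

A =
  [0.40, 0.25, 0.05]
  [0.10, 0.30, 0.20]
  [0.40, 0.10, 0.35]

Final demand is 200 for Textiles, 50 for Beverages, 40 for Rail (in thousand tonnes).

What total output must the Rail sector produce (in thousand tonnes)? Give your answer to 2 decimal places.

x_R = 389.06

I − A =
  [   0.60    -0.25    -0.05]
  [  -0.10     0.70    -0.20]
  [  -0.40    -0.10     0.65]
Cofactors of I−A, C_ij = (−1)^(i+j)·(minor ij) (rows/columns in the sector order above):
  C_11 = (0.70)(0.65) − (-0.20)(-0.10) = 0.4350
  C_12 = −[(-0.10)(0.65) − (-0.20)(-0.40)] = 0.1450
  C_13 = (-0.10)(-0.10) − (0.70)(-0.40) = 0.2900
  C_21 = −[(-0.25)(0.65) − (-0.05)(-0.10)] = 0.1675
  C_22 = (0.60)(0.65) − (-0.05)(-0.40) = 0.3700
  C_23 = −[(0.60)(-0.10) − (-0.25)(-0.40)] = 0.1600
  C_31 = (-0.25)(-0.20) − (-0.05)(0.70) = 0.0850
  C_32 = −[(0.60)(-0.20) − (-0.05)(-0.10)] = 0.1250
  C_33 = (0.60)(0.70) − (-0.25)(-0.10) = 0.3950
det(I−A) = Σ_j (I−A)_1j·C_1j = (0.60)(0.4350) + (-0.25)(0.1450) + (-0.05)(0.2900) = 0.21025
adj(I−A) = Cᵀ =
  [ 0.4350   0.1675   0.0850]
  [ 0.1450   0.3700   0.1250]
  [ 0.2900   0.1600   0.3950]
(I − A)⁻¹ = adj(I−A) / det(I−A) ≈
  [   2.0690     0.7967     0.4043]
  [   0.6897     1.7598     0.5945]
  [   1.3793     0.7610     1.8787]
x = (I − A)⁻¹ d = adj(I−A)·d / det(I−A), with det(I−A) = 0.21025:
  x_T = (0.4350·200 + 0.1675·50 + 0.0850·40) / 0.21025 = 98.775 / 0.21025 ≈ 469.80
  x_B = (0.1450·200 + 0.3700·50 + 0.1250·40) / 0.21025 = 52.50 / 0.21025 ≈ 249.70
  x_R = (0.2900·200 + 0.1600·50 + 0.3950·40) / 0.21025 = 81.80 / 0.21025 ≈ 389.06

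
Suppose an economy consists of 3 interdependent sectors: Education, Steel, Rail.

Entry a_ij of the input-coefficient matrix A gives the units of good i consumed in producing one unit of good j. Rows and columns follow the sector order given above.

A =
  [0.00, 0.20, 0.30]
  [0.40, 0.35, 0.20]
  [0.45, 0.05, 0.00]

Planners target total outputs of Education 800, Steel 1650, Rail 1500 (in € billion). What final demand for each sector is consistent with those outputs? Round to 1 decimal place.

I − A =
  [   1.00    -0.20    -0.30]
  [  -0.40     0.65    -0.20]
  [  -0.45    -0.05     1.00]
d = (I − A) x:
  d_E = (+1.00)·800 + (-0.20)·1650 + (-0.30)·1500 = 20.0
  d_S = (-0.40)·800 + (+0.65)·1650 + (-0.20)·1500 = 452.5
  d_R = (-0.45)·800 + (-0.05)·1650 + (+1.00)·1500 = 1057.5

d_E = 20.0, d_S = 452.5, d_R = 1057.5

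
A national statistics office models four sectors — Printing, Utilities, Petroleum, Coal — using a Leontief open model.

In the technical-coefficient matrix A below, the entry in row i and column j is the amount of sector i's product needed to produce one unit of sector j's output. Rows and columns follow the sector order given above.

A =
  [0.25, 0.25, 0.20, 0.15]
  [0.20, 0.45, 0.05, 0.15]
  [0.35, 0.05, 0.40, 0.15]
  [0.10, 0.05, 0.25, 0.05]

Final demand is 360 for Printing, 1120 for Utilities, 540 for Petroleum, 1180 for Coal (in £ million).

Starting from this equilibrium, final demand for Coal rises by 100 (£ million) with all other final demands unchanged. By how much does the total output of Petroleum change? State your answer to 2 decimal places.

I − A =
  [   0.75    -0.25    -0.20    -0.15]
  [  -0.20     0.55    -0.05    -0.15]
  [  -0.35    -0.05     0.60    -0.15]
  [  -0.10    -0.05    -0.25     0.95]
Compute the cofactors C_ij = (−1)^(i+j)·(3×3 minor ij) of I−A; the adjugate is their transpose:
adj(I−A) = Cᵀ =
  [ 0.28375   0.15050   0.14525   0.09150]
  [ 0.14600   0.30775   0.11150   0.08925]
  [ 0.20025   0.13000   0.32525   0.10350]
  [ 0.09025   0.06625   0.10675   0.17075]
det(I−A) = Σ_j (I−A)_1j·C_1j = (0.75)(0.28375) + (-0.25)(0.14600) + (-0.20)(0.20025) + (-0.15)(0.09025) = 0.122725
(I − A)⁻¹ = adj(I−A) / det(I−A) ≈
  [   2.3121     1.2263     1.1835     0.7456]
  [   1.1897     2.5076     0.9085     0.7272]
  [   1.6317     1.0593     2.6502     0.8433]
  [   0.7354     0.5398     0.8698     1.3913]
Δx = (I − A)⁻¹ Δd with Δd having +100 in the Coal component and 0 elsewhere.
So Δx_3 = L_34 · (+100), where L_34 = adj(I−A)_34 / det(I−A) = 0.10350 / 0.122725.
Δx_3 = 0.10350 × (+100) / 0.122725 = 10.35 / 0.122725 ≈ 84.33.

Δx_3 = 84.33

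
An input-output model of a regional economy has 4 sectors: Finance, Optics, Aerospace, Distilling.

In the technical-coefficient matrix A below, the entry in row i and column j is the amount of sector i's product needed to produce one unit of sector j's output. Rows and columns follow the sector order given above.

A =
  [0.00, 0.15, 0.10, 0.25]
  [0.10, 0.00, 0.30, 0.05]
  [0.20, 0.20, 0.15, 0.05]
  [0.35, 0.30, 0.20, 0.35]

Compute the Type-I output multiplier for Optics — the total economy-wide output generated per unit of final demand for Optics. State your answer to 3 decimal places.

m_2 = 3.126

I − A =
  [   1.00    -0.15    -0.10    -0.25]
  [  -0.10     1.00    -0.30    -0.05]
  [  -0.20    -0.20     0.85    -0.05]
  [  -0.35    -0.30    -0.20     0.65]
Compute the cofactors C_ij = (−1)^(i+j)·(3×3 minor ij) of I−A; the adjugate is their transpose:
adj(I−A) = Cᵀ =
  [ 0.484250   0.169625   0.166750   0.212125]
  [ 0.115375   0.443375   0.192000   0.093250]
  [ 0.162500   0.164625   0.527625   0.115750]
  [ 0.364000   0.346625   0.340750   0.746250]
det(I−A) = Σ_j (I−A)_1j·C_1j = (1.00)(0.484250) + (-0.15)(0.115375) + (-0.10)(0.162500) + (-0.25)(0.364000) = 0.35969375
(I − A)⁻¹ = adj(I−A) / det(I−A) ≈
  [   1.3463     0.4716     0.4636     0.5897]
  [   0.3208     1.2326     0.5338     0.2592]
  [   0.4518     0.4577     1.4669     0.3218]
  [   1.0120     0.9637     0.9473     2.0747]
The output multiplier for sector j is the column-j sum of the Leontief inverse (I − A)⁻¹ = adj(I−A) / det(I−A).
Column 2 of adj(I−A): (0.169625, 0.443375, 0.164625, 0.346625); det(I−A) = 0.35969375.
m_2 = (0.169625 + 0.443375 + 0.164625 + 0.346625) / 0.35969375 = 1.12425 / 0.35969375 ≈ 3.126.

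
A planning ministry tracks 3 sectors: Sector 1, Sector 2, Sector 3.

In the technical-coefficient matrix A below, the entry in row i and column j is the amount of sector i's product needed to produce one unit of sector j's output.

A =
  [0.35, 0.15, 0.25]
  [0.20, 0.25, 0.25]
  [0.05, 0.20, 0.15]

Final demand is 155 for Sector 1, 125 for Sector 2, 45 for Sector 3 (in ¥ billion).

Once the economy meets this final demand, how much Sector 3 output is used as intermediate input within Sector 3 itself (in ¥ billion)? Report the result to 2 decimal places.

I − A =
  [   0.65    -0.15    -0.25]
  [  -0.20     0.75    -0.25]
  [  -0.05    -0.20     0.85]
Cofactors of I−A, C_ij = (−1)^(i+j)·(minor ij) (rows/columns in the sector order above):
  C_11 = (0.75)(0.85) − (-0.25)(-0.20) = 0.5875
  C_12 = −[(-0.20)(0.85) − (-0.25)(-0.05)] = 0.1825
  C_13 = (-0.20)(-0.20) − (0.75)(-0.05) = 0.0775
  C_21 = −[(-0.15)(0.85) − (-0.25)(-0.20)] = 0.1775
  C_22 = (0.65)(0.85) − (-0.25)(-0.05) = 0.5400
  C_23 = −[(0.65)(-0.20) − (-0.15)(-0.05)] = 0.1375
  C_31 = (-0.15)(-0.25) − (-0.25)(0.75) = 0.2250
  C_32 = −[(0.65)(-0.25) − (-0.25)(-0.20)] = 0.2125
  C_33 = (0.65)(0.75) − (-0.15)(-0.20) = 0.4575
det(I−A) = Σ_j (I−A)_1j·C_1j = (0.65)(0.5875) + (-0.15)(0.1825) + (-0.25)(0.0775) = 0.335125
adj(I−A) = Cᵀ =
  [ 0.5875   0.1775   0.2250]
  [ 0.1825   0.5400   0.2125]
  [ 0.0775   0.1375   0.4575]
(I − A)⁻¹ = adj(I−A) / det(I−A) ≈
  [   1.7531     0.5297     0.6714]
  [   0.5446     1.6113     0.6341]
  [   0.2313     0.4103     1.3652]
First solve x = (I − A)⁻¹ d = adj(I−A)·d / det(I−A); in particular x_3 = (0.0775·155 + 0.1375·125 + 0.4575·45) / 0.335125 = 49.7875 / 0.335125 ≈ 148.5640.
Intermediate flow from 3 to 3: z_33 = a_33 · x_3 = 0.15 × 49.7875 / 0.335125 = 7.468125 / 0.335125 ≈ 22.28.

z_33 = 22.28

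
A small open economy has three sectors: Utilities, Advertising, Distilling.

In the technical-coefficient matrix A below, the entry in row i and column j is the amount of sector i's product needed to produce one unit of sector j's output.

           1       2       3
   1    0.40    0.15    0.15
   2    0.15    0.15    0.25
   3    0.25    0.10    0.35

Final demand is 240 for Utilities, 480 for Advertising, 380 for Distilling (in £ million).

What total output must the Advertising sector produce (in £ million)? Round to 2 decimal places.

x_2 = 1057.18

I − A =
  [   0.60    -0.15    -0.15]
  [  -0.15     0.85    -0.25]
  [  -0.25    -0.10     0.65]
Cofactors of I−A, C_ij = (−1)^(i+j)·(minor ij) (rows/columns in the sector order above):
  C_11 = (0.85)(0.65) − (-0.25)(-0.10) = 0.5275
  C_12 = −[(-0.15)(0.65) − (-0.25)(-0.25)] = 0.1600
  C_13 = (-0.15)(-0.10) − (0.85)(-0.25) = 0.2275
  C_21 = −[(-0.15)(0.65) − (-0.15)(-0.10)] = 0.1125
  C_22 = (0.60)(0.65) − (-0.15)(-0.25) = 0.3525
  C_23 = −[(0.60)(-0.10) − (-0.15)(-0.25)] = 0.0975
  C_31 = (-0.15)(-0.25) − (-0.15)(0.85) = 0.1650
  C_32 = −[(0.60)(-0.25) − (-0.15)(-0.15)] = 0.1725
  C_33 = (0.60)(0.85) − (-0.15)(-0.15) = 0.4875
det(I−A) = Σ_j (I−A)_1j·C_1j = (0.60)(0.5275) + (-0.15)(0.1600) + (-0.15)(0.2275) = 0.258375
adj(I−A) = Cᵀ =
  [ 0.5275   0.1125   0.1650]
  [ 0.1600   0.3525   0.1725]
  [ 0.2275   0.0975   0.4875]
(I − A)⁻¹ = adj(I−A) / det(I−A) ≈
  [   2.0416     0.4354     0.6386]
  [   0.6193     1.3643     0.6676]
  [   0.8805     0.3774     1.8868]
x = (I − A)⁻¹ d = adj(I−A)·d / det(I−A), with det(I−A) = 0.258375:
  x_1 = (0.5275·240 + 0.1125·480 + 0.1650·380) / 0.258375 = 243.30 / 0.258375 ≈ 941.65
  x_2 = (0.1600·240 + 0.3525·480 + 0.1725·380) / 0.258375 = 273.15 / 0.258375 ≈ 1057.18
  x_3 = (0.2275·240 + 0.0975·480 + 0.4875·380) / 0.258375 = 286.65 / 0.258375 ≈ 1109.43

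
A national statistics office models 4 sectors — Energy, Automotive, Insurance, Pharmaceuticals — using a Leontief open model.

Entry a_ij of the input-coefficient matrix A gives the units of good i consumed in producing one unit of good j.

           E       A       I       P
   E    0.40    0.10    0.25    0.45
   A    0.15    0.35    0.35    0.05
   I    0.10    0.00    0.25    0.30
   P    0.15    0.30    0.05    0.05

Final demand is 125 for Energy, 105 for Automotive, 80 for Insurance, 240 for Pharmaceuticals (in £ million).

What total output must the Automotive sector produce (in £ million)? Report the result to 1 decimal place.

x_A = 737.8

I − A =
  [   0.60    -0.10    -0.25    -0.45]
  [  -0.15     0.65    -0.35    -0.05]
  [  -0.10     0.00     0.75    -0.30]
  [  -0.15    -0.30    -0.05     0.95]
Compute the cofactors C_ij = (−1)^(i+j)·(3×3 minor ij) of I−A; the adjugate is their transpose:
adj(I−A) = Cᵀ =
  [ 0.410625   0.193500   0.246000   0.282375]
  [ 0.159500   0.330625   0.218250   0.161875]
  [ 0.103000   0.081500   0.282375   0.142250]
  [ 0.120625   0.139250   0.122625   0.261500]
det(I−A) = Σ_j (I−A)_1j·C_1j = (0.60)(0.410625) + (-0.10)(0.159500) + (-0.25)(0.103000) + (-0.45)(0.120625) = 0.15039375
(I − A)⁻¹ = adj(I−A) / det(I−A) ≈
  [   2.7303     1.2866     1.6357     1.8776]
  [   1.0605     2.1984     1.4512     1.0763]
  [   0.6849     0.5419     1.8776     0.9459]
  [   0.8021     0.9259     0.8154     1.7388]
x = (I − A)⁻¹ d = adj(I−A)·d / det(I−A), with det(I−A) = 0.15039375:
  x_E = (0.410625·125 + 0.193500·105 + 0.246000·80 + 0.282375·240) / 0.15039375 = 159.095625 / 0.15039375 ≈ 1057.9
  x_A = (0.159500·125 + 0.330625·105 + 0.218250·80 + 0.161875·240) / 0.15039375 = 110.963125 / 0.15039375 ≈ 737.8
  x_I = (0.103000·125 + 0.081500·105 + 0.282375·80 + 0.142250·240) / 0.15039375 = 78.1625 / 0.15039375 ≈ 519.7
  x_P = (0.120625·125 + 0.139250·105 + 0.122625·80 + 0.261500·240) / 0.15039375 = 102.269375 / 0.15039375 ≈ 680.0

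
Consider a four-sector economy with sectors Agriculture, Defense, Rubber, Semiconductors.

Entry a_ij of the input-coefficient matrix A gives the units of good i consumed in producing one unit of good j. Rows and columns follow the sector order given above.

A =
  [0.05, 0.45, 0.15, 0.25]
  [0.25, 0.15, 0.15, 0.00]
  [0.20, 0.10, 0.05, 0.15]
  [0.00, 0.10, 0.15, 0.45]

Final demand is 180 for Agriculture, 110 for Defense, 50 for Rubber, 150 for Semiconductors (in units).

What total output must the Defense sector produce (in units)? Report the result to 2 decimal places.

I − A =
  [   0.95    -0.45    -0.15    -0.25]
  [  -0.25     0.85    -0.15     0.00]
  [  -0.20    -0.10     0.95    -0.15]
  [   0.00    -0.10    -0.15     0.55]
Compute the cofactors C_ij = (−1)^(i+j)·(3×3 minor ij) of I−A; the adjugate is their transpose:
adj(I−A) = Cᵀ =
  [ 0.414500   0.263000   0.142875   0.227375]
  [ 0.141500   0.451000   0.108375   0.093875]
  [ 0.111000   0.121000   0.376000   0.153000]
  [ 0.056000   0.115000   0.122250   0.603250]
det(I−A) = Σ_j (I−A)_1j·C_1j = (0.95)(0.414500) + (-0.45)(0.141500) + (-0.15)(0.111000) + (-0.25)(0.056000) = 0.29945
(I − A)⁻¹ = adj(I−A) / det(I−A) ≈
  [   1.3842     0.8783     0.4771     0.7593]
  [   0.4725     1.5061     0.3619     0.3135]
  [   0.3707     0.4041     1.2556     0.5109]
  [   0.1870     0.3840     0.4082     2.0145]
x = (I − A)⁻¹ d = adj(I−A)·d / det(I−A), with det(I−A) = 0.29945:
  x_1 = (0.414500·180 + 0.263000·110 + 0.142875·50 + 0.227375·150) / 0.29945 = 144.79 / 0.29945 ≈ 483.52
  x_2 = (0.141500·180 + 0.451000·110 + 0.108375·50 + 0.093875·150) / 0.29945 = 94.58 / 0.29945 ≈ 315.85
  x_3 = (0.111000·180 + 0.121000·110 + 0.376000·50 + 0.153000·150) / 0.29945 = 75.04 / 0.29945 ≈ 250.59
  x_4 = (0.056000·180 + 0.115000·110 + 0.122250·50 + 0.603250·150) / 0.29945 = 119.33 / 0.29945 ≈ 398.50

x_2 = 315.85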